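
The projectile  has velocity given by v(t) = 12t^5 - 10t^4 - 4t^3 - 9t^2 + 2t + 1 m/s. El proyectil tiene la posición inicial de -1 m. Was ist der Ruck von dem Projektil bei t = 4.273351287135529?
Um dies zu lösen, müssen wir 2 Ableitungen unserer Gleichung für die Geschwindigkeit v(t) = 12·t^5 - 10·t^4 - 4·t^3 - 9·t^2 + 2·t + 1 nehmen. Mit d/dt von v(t) finden wir a(t) = 60·t^4 - 40·t^3 - 12·t^2 - 18·t + 2. Mit d/dt von a(t) finden wir j(t) = 240·t^3 - 120·t^2 - 24·t - 18. Wir haben den Ruck j(t) = 240·t^3 - 120·t^2 - 24·t - 18. Durch Einsetzen von t = 4.273351287135529: j(4.273351287135529) = 16417.1609322363.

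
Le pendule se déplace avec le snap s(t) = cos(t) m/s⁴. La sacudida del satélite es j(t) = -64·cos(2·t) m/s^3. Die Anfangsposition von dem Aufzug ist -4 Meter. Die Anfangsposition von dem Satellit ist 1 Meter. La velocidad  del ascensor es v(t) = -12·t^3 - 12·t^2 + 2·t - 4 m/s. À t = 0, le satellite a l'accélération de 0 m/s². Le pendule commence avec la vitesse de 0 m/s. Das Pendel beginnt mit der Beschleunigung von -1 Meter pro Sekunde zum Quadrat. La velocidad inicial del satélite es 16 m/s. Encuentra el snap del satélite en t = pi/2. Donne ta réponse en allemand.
Um dies zu lösen, müssen wir 1 Ableitung unserer Gleichung für den Ruck j(t) = -64·cos(2·t) nehmen. Durch Ableiten von dem Ruck erhalten wir den Snap: s(t) = 128·sin(2·t). Mit s(t) = 128·sin(2·t) und Einsetzen von t = pi/2, finden wir s = 0.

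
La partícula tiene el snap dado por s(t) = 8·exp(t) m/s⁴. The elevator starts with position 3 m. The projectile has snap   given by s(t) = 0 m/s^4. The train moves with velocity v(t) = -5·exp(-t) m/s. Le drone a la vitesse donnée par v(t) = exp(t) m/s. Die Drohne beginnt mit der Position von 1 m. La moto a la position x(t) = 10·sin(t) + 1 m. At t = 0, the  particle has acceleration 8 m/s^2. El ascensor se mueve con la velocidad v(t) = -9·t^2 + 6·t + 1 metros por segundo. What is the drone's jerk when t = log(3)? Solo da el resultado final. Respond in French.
Le jerk à t = log(3) est j = 3.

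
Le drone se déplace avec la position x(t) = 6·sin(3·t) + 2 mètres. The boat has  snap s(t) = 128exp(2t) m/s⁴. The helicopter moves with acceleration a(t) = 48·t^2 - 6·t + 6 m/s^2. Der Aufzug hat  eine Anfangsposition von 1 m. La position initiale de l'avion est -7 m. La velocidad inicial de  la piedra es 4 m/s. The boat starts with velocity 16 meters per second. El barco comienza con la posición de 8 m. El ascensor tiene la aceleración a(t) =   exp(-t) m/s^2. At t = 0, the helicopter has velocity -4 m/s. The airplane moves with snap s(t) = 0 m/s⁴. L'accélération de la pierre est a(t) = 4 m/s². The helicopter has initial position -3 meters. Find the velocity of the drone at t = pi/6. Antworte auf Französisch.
En partant de la position x(t) = 6·sin(3·t) + 2, nous prenons 1 dérivée. En prenant d/dt de x(t), nous trouvons v(t) = 18·cos(3·t). Nous avons la vitesse v(t) = 18·cos(3·t). En substituant t = pi/6: v(pi/6) = 0.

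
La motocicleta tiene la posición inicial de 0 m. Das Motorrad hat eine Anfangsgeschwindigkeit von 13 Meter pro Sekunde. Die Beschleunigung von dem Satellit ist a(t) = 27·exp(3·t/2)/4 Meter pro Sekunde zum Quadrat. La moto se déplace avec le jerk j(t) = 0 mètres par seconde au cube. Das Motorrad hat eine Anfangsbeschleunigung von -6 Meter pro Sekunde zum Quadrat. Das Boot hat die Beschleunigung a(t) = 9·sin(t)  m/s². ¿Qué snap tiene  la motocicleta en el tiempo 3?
Para resolver esto, necesitamos tomar 1 derivada de nuestra ecuación de la sacudida j(t) = 0. La derivada de la sacudida da el snap: s(t) = 0. Usando s(t) = 0 y sustituyendo t = 3, encontramos s = 0.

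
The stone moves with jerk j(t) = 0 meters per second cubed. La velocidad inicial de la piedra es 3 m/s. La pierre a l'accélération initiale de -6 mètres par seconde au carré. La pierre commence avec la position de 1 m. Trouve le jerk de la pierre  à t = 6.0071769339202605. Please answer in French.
En utilisant j(t) = 0 et en substituant t = 6.0071769339202605, nous trouvons j = 0.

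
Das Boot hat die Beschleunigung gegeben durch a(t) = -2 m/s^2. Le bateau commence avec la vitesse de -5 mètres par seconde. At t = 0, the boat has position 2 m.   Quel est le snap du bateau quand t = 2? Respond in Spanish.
Para resolver esto, necesitamos tomar 2 derivadas de nuestra ecuación de la aceleración a(t) = -2. La derivada de la aceleración da la sacudida: j(t) = 0. Derivando la sacudida, obtenemos el snap: s(t) = 0. Tenemos el snap s(t) = 0. Sustituyendo t = 2: s(2) = 0.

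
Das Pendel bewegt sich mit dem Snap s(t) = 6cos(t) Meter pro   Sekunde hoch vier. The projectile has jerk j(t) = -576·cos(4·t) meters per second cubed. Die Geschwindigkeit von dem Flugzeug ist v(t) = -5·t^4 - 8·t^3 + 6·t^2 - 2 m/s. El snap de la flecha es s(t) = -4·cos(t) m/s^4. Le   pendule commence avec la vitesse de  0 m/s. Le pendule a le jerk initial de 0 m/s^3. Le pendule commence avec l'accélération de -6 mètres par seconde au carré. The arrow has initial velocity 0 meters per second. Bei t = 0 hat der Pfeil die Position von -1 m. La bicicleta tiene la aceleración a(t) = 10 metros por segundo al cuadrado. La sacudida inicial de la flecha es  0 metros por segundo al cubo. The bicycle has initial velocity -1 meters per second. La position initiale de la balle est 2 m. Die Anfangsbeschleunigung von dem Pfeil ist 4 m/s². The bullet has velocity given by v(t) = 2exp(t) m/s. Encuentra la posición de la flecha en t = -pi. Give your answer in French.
Nous devons intégrer notre équation du snap s(t) = -4·cos(t) 4 fois. L'intégrale du snap est le jerk. En utilisant j(0) = 0, nous obtenons j(t) = -4·sin(t). L'intégrale du jerk est l'accélération. En utilisant a(0) = 4, nous obtenons a(t) = 4·cos(t). La primitive de l'accélération est la vitesse. En utilisant v(0) = 0, nous obtenons v(t) = 4·sin(t). L'intégrale de la vitesse, avec x(0) = -1, donne la position: x(t) = 3 - 4·cos(t). En utilisant x(t) = 3 - 4·cos(t) et en substituant t = -pi, nous trouvons x = 7.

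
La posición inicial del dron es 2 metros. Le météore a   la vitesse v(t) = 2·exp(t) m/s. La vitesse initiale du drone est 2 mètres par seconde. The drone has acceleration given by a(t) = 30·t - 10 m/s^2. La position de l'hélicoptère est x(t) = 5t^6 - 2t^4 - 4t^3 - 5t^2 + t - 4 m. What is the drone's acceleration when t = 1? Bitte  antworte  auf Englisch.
From the given acceleration equation a(t) = 30·t - 10, we substitute t = 1 to get a = 20.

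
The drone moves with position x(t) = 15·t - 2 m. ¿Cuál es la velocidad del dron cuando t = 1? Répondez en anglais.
To solve this, we need to take 1 derivative of our position equation x(t) = 15·t - 2. Taking d/dt of x(t), we find v(t) = 15. We have velocity v(t) = 15. Substituting t = 1: v(1) = 15.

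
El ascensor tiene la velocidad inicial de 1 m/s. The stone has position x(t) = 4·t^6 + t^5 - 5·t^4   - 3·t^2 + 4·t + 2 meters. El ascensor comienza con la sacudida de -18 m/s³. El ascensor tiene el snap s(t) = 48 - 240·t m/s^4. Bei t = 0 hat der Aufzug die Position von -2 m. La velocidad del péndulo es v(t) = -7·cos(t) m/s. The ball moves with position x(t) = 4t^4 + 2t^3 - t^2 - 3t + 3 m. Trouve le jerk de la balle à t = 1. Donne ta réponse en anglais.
To solve this, we need to take 3 derivatives of our position equation x(t) = 4·t^4 + 2·t^3 - t^2 - 3·t + 3. Taking d/dt of x(t), we find v(t) = 16·t^3 + 6·t^2 - 2·t - 3. Taking d/dt of v(t), we find a(t) = 48·t^2 + 12·t - 2. Differentiating acceleration, we get jerk: j(t) = 96·t + 12. Using j(t) = 96·t + 12 and substituting t = 1, we find j = 108.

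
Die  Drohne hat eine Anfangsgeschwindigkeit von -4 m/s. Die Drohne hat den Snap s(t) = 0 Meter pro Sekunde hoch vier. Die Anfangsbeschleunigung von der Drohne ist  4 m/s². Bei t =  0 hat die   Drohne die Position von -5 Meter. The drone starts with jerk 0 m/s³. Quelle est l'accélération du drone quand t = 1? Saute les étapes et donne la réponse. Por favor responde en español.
En t = 1, a = 4.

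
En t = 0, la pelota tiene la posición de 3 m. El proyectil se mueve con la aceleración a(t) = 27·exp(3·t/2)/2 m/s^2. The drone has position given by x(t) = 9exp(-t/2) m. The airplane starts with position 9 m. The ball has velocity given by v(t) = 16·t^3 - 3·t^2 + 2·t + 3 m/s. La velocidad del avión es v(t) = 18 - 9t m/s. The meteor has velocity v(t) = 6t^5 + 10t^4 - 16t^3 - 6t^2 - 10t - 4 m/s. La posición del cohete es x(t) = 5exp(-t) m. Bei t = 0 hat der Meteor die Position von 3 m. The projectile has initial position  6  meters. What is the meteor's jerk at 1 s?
We must differentiate our velocity equation v(t) = 6·t^5 + 10·t^4 - 16·t^3 - 6·t^2 - 10·t - 4 2 times. Taking d/dt of v(t), we find a(t) = 30·t^4 + 40·t^3 - 48·t^2 - 12·t - 10. The derivative of acceleration gives jerk: j(t) = 120·t^3 + 120·t^2 - 96·t - 12. We have jerk j(t) = 120·t^3 + 120·t^2 - 96·t - 12. Substituting t = 1: j(1) = 132.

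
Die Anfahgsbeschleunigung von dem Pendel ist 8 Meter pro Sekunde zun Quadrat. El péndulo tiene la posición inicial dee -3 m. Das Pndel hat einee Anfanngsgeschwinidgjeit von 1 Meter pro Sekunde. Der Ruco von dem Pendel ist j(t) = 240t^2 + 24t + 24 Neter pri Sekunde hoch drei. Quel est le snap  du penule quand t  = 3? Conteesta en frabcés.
En partant du jerk j(t) = 240·t^2 + 24·t + 24, nous prenons 1 dérivée. La dérivée du jerk donne le snap: s(t) = 480·t + 24. De l'équation du snap s(t) = 480·t + 24, nous substituons t = 3 pour obtenir s = 1464.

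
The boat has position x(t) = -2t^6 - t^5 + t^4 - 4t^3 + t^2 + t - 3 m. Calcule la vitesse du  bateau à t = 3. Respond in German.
Ausgehend von der Position x(t) = -2·t^6 - t^5 + t^4 - 4·t^3 + t^2 + t - 3, nehmen wir 1 Ableitung. Durch Ableiten von der Position erhalten wir die Geschwindigkeit: v(t) = -12·t^5 - 5·t^4 + 4·t^3 - 12·t^2 + 2·t + 1. Mit v(t) = -12·t^5 - 5·t^4 + 4·t^3 - 12·t^2 + 2·t + 1 und Einsetzen von t = 3, finden wir v = -3314.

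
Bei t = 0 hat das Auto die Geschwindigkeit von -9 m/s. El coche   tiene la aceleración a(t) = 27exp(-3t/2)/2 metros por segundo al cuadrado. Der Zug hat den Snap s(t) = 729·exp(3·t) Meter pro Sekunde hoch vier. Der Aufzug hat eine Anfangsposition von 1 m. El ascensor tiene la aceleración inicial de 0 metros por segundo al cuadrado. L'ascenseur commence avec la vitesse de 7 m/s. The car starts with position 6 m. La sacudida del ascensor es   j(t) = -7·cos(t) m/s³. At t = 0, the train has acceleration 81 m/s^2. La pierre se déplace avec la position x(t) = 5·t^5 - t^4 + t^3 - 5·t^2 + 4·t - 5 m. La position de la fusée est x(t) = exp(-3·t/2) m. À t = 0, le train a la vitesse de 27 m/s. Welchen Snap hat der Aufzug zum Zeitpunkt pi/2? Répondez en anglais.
Starting from jerk j(t) = -7·cos(t), we take 1 derivative. Differentiating jerk, we get snap: s(t) = 7·sin(t). We have snap s(t) = 7·sin(t). Substituting t = pi/2: s(pi/2) = 7.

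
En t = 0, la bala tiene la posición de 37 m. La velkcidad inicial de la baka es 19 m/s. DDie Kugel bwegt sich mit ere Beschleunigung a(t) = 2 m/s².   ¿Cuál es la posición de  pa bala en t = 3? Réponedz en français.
Nous devons trouver l'intégrale de notre équation de l'accélération a(t) = 2 2 fois. En intégrant l'accélération et en utilisant la condition initiale v(0) = 19, nous obtenons v(t) = 2·t + 19. La primitive de la vitesse est la position. En utilisant x(0) = 37, nous obtenons x(t) = t^2 + 19·t + 37. En utilisant x(t) = t^2 + 19·t + 37 et en substituant t = 3, nous trouvons x = 103.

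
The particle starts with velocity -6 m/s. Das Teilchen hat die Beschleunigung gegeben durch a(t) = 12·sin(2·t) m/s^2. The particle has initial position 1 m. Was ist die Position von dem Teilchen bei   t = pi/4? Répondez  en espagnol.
Partiendo de la aceleración a(t) = 12·sin(2·t), tomamos 2 antiderivadas. Tomando ∫a(t)dt y aplicando v(0) = -6, encontramos v(t) = -6·cos(2·t). Integrando la velocidad y usando la condición inicial x(0) = 1, obtenemos x(t) = 1 - 3·sin(2·t). Usando x(t) = 1 - 3·sin(2·t) y sustituyendo t = pi/4, encontramos x = -2.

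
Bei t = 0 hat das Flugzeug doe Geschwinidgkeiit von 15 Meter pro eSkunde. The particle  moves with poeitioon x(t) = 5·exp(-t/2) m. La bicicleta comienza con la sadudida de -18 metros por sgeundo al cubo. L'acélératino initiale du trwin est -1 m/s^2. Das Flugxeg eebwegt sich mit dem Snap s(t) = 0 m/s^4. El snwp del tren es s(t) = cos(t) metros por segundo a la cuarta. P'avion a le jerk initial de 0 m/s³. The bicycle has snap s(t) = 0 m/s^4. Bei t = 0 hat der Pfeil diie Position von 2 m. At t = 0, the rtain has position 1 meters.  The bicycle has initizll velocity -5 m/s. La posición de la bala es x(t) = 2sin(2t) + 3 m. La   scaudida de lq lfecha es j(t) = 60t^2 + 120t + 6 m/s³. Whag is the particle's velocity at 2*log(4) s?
To solve this, we need to take 1 derivative of our position equation x(t) = 5·exp(-t/2). The derivative of position gives velocity: v(t) = -5·exp(-t/2)/2. We have velocity v(t) = -5·exp(-t/2)/2. Substituting t = 2*log(4): v(2*log(4)) = -5/8.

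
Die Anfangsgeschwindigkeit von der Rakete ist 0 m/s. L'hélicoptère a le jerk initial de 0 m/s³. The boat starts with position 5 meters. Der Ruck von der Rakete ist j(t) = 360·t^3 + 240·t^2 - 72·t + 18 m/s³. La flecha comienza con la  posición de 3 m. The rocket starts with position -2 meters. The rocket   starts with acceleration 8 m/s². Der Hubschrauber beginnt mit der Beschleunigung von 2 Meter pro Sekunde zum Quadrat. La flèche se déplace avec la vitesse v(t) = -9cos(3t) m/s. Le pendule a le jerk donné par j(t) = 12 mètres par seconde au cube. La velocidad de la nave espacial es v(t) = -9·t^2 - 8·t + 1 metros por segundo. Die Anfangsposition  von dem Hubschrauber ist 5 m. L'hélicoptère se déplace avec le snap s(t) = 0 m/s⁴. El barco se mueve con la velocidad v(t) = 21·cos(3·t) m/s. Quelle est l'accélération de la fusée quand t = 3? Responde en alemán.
Wir müssen unsere Gleichung für den Ruck j(t) = 360·t^3 + 240·t^2 - 72·t + 18 1-mal integrieren. Das Integral von dem Ruck ist die Beschleunigung. Mit a(0) = 8 erhalten wir a(t) = 90·t^4 + 80·t^3 - 36·t^2 + 18·t + 8. Mit a(t) = 90·t^4 + 80·t^3 - 36·t^2 + 18·t + 8 und Einsetzen von t = 3, finden wir a = 9188.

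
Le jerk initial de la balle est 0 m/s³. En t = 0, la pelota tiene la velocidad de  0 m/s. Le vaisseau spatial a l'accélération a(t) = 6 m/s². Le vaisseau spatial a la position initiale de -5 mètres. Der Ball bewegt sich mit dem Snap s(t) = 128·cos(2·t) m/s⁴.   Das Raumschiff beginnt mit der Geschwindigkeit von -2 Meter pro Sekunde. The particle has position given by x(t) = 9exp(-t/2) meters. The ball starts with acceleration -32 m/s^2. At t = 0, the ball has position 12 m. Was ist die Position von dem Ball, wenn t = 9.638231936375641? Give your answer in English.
We must find the antiderivative of our snap equation s(t) = 128·cos(2·t) 4 times. The antiderivative of snap is jerk. Using j(0) = 0, we get j(t) = 64·sin(2·t). Integrating jerk and using the initial condition a(0) = -32, we get a(t) = -32·cos(2·t). The antiderivative of acceleration, with v(0) = 0, gives velocity: v(t) = -16·sin(2·t). The antiderivative of velocity is position. Using x(0) = 12, we get x(t) = 8·cos(2·t) + 4. We have position x(t) = 8·cos(2·t) + 4. Substituting t = 9.638231936375641: x(9.638231936375641) = 11.2820030982344.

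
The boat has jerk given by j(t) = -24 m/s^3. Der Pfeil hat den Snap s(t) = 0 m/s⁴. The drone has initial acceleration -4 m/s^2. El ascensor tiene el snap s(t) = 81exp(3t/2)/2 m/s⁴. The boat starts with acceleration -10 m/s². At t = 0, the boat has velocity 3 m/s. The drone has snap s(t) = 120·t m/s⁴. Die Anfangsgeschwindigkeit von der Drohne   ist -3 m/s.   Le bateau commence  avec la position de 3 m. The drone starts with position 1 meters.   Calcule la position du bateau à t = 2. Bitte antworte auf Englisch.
To find the answer, we compute 3 antiderivatives of j(t) = -24. Taking ∫j(t)dt and applying a(0) = -10, we find a(t) = -24·t - 10. Finding the antiderivative of a(t) and using v(0) = 3: v(t) = -12·t^2 - 10·t + 3. Taking ∫v(t)dt and applying x(0) = 3, we find x(t) = -4·t^3 - 5·t^2 + 3·t + 3. From the given position equation x(t) = -4·t^3 - 5·t^2 + 3·t + 3, we substitute t = 2 to get x = -43.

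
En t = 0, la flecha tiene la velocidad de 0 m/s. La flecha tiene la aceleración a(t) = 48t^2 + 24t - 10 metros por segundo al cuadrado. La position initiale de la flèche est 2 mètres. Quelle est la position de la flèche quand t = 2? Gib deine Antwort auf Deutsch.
Wir müssen die Stammfunktion unserer Gleichung für die Beschleunigung a(t) = 48·t^2 + 24·t - 10 2-mal finden. Mit ∫a(t)dt und Anwendung von v(0) = 0, finden wir v(t) = 2·t·(8·t^2 + 6·t - 5). Durch Integration von der Geschwindigkeit und Verwendung der Anfangsbedingung x(0) = 2, erhalten wir x(t) = 4·t^4 + 4·t^3 - 5·t^2 + 2. Aus der Gleichung für die Position x(t) = 4·t^4 + 4·t^3 - 5·t^2 + 2, setzen wir t = 2 ein und erhalten x = 78.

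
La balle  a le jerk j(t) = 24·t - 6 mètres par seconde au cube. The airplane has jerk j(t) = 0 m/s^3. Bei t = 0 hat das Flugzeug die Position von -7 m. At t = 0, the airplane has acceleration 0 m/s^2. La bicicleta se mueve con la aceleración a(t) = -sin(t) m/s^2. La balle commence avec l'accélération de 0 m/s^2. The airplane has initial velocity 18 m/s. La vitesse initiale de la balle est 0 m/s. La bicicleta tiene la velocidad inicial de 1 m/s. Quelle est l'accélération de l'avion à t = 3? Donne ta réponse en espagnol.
Partiendo de la sacudida j(t) = 0, tomamos 1 integral. Integrando la sacudida y usando la condición inicial a(0) = 0, obtenemos a(t) = 0. De la ecuación de la aceleración a(t) = 0, sustituimos t = 3 para obtener a = 0.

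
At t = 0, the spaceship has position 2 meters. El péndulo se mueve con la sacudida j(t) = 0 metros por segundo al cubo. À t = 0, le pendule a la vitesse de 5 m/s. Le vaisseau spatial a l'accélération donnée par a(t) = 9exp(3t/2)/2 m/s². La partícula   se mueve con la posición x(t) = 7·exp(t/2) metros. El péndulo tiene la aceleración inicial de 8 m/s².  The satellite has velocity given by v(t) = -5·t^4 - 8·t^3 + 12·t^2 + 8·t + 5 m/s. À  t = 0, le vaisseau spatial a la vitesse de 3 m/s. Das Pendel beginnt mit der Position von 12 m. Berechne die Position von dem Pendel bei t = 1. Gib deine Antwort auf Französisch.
Pour résoudre ceci, nous devons prendre 3 primitives de notre équation du jerk j(t) = 0. La primitive du jerk, avec a(0) = 8, donne l'accélération: a(t) = 8. En intégrant l'accélération et en utilisant la condition initiale v(0) = 5, nous obtenons v(t) = 8·t + 5. L'intégrale de la vitesse, avec x(0) = 12, donne la position: x(t) = 4·t^2 + 5·t + 12. Nous avons la position x(t) = 4·t^2 + 5·t + 12. En substituant t = 1: x(1) = 21.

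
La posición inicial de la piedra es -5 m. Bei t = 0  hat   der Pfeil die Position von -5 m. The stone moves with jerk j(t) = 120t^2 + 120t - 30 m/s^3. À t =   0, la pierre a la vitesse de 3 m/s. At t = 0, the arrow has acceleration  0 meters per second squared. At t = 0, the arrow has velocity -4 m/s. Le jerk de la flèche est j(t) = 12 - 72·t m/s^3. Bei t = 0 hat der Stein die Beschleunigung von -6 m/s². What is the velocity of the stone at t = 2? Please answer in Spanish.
Debemos encontrar la antiderivada de nuestra ecuación de la sacudida j(t) = 120·t^2 + 120·t - 30 2 veces. La integral de la sacudida es la aceleración. Usando a(0) = -6, obtenemos a(t) = 40·t^3 + 60·t^2 - 30·t - 6. Integrando la aceleración y usando la condición inicial v(0) = 3, obtenemos v(t) = 10·t^4 + 20·t^3 - 15·t^2 - 6·t + 3. De la ecuación de la velocidad v(t) = 10·t^4 + 20·t^3 - 15·t^2 - 6·t + 3, sustituimos t = 2 para obtener v = 251.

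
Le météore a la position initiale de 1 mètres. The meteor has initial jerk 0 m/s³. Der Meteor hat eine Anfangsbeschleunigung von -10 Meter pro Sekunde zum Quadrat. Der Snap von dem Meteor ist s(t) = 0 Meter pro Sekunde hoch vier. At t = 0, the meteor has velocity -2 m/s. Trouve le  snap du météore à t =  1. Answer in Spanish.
Usando s(t) = 0 y sustituyendo t = 1, encontramos s = 0.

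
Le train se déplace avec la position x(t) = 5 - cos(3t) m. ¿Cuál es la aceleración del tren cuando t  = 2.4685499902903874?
Para resolver esto, necesitamos tomar 2 derivadas de nuestra ecuación de la posición x(t) = 5 - cos(3·t). Tomando d/dt de x(t), encontramos v(t) = 3·sin(3·t). La derivada de la velocidad da la aceleración: a(t) = 9·cos(3·t). Tenemos la aceleración a(t) = 9·cos(3·t). Sustituyendo t = 2.4685499902903874: a(2.4685499902903874) = 3.90116412318297.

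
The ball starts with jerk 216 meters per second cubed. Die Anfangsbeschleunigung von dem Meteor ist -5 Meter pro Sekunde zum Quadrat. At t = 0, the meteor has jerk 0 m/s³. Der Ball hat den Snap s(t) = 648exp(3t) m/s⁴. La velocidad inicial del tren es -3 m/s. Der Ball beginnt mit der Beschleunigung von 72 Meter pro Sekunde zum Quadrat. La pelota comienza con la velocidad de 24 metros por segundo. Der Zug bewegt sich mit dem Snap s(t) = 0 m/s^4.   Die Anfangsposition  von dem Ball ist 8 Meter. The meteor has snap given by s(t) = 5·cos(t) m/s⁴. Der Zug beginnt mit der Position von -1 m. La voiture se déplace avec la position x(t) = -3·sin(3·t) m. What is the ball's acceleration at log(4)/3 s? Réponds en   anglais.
Starting from snap s(t) = 648·exp(3·t), we take 2 integrals. The integral of snap is jerk. Using j(0) = 216, we get j(t) = 216·exp(3·t). Finding the integral of j(t) and using a(0) = 72: a(t) = 72·exp(3·t). Using a(t) = 72·exp(3·t) and substituting t = log(4)/3, we find a = 288.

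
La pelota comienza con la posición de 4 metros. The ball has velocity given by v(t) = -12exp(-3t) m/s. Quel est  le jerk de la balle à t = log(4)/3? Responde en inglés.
We must differentiate our velocity equation v(t) = -12·exp(-3·t) 2 times. Differentiating velocity, we get acceleration: a(t) = 36·exp(-3·t). Differentiating acceleration, we get jerk: j(t) = -108·exp(-3·t). We have jerk j(t) = -108·exp(-3·t). Substituting t = log(4)/3: j(log(4)/3) = -27.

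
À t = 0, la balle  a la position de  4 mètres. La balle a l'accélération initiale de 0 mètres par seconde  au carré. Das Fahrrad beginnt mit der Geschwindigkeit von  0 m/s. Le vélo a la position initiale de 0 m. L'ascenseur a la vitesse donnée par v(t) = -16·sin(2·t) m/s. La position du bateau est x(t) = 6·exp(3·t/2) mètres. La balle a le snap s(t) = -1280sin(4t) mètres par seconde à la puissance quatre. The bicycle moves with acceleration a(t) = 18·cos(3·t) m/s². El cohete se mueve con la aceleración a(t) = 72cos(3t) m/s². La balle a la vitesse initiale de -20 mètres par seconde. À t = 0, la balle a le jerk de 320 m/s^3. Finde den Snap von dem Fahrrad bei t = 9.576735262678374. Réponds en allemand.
Ausgehend von der Beschleunigung a(t) = 18·cos(3·t), nehmen wir 2 Ableitungen. Durch Ableiten von der Beschleunigung erhalten wir den Ruck: j(t) = -54·sin(3·t). Die Ableitung von dem Ruck ergibt den Snap: s(t) = -162·cos(3·t). Wir haben den Snap s(t) = -162·cos(3·t). Durch Einsetzen von t = 9.576735262678374: s(9.576735262678374) = 145.456157767140.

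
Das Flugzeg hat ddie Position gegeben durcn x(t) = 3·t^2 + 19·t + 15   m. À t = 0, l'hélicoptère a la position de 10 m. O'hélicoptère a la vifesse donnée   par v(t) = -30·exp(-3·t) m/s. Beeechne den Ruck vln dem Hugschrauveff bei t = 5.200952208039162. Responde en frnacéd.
Nous devons dériver notre équation de la vitesse v(t) = -30·exp(-3·t) 2 fois. La dérivée de la vitesse donne l'accélération: a(t) = 90·exp(-3·t). La dérivée de l'accélération donne le jerk: j(t) = -270·exp(-3·t). Nous avons le jerk j(t) = -270·exp(-3·t). En substituant t = 5.200952208039162: j(5.200952208039162) = -0.0000451990420416669.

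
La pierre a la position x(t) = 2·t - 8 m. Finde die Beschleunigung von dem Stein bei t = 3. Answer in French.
En partant de la position x(t) = 2·t - 8, nous prenons 2 dérivées. En prenant d/dt de x(t), nous trouvons v(t) = 2. La dérivée de la vitesse donne l'accélération: a(t) = 0. Nous avons l'accélération a(t) = 0. En substituant t = 3: a(3) = 0.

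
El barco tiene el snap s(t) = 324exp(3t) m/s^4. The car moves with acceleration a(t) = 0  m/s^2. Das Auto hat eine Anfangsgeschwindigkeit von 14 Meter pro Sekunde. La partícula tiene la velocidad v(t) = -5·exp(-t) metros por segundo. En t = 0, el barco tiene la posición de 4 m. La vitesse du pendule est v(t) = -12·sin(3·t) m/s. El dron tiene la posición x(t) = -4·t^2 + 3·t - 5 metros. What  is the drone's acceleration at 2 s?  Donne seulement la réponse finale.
a(2) = -8.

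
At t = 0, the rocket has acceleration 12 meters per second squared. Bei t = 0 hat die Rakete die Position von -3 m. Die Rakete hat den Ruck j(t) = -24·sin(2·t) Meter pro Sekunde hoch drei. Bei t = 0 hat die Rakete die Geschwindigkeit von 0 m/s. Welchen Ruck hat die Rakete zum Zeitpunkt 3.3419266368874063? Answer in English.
We have jerk j(t) = -24·sin(2·t). Substituting t = 3.3419266368874063: j(3.3419266368874063) = -9.36080384073232.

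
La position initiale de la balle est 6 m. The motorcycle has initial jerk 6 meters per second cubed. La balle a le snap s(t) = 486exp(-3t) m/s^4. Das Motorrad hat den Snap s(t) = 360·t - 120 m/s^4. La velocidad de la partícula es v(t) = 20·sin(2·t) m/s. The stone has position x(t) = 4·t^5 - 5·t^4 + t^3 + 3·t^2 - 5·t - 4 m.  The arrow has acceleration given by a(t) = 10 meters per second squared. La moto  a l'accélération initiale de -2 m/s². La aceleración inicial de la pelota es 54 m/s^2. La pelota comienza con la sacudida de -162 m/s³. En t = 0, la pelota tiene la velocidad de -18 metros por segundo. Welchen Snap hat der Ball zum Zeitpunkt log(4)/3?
Aus der Gleichung für den Snap s(t) = 486·exp(-3·t), setzen wir t = log(4)/3 ein und erhalten s = 243/2.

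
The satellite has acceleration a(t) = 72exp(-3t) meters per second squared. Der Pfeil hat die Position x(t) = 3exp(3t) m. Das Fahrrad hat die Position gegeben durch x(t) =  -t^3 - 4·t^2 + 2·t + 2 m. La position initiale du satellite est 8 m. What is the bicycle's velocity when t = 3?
We must differentiate our position equation x(t) = -t^3 - 4·t^2 + 2·t + 2 1 time. Taking d/dt of x(t), we find v(t) = -3·t^2 - 8·t + 2. We have velocity v(t) = -3·t^2 - 8·t + 2. Substituting t = 3: v(3) = -49.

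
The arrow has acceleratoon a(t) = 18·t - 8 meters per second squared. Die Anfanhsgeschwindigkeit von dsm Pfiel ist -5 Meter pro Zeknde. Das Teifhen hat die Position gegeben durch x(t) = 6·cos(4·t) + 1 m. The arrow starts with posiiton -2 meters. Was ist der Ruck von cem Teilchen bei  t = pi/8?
Um dies zu lösen, müssen wir 3 Ableitungen unserer Gleichung für die Position x(t) = 6·cos(4·t) + 1 nehmen. Durch Ableiten von der Position erhalten wir die Geschwindigkeit: v(t) = -24·sin(4·t). Durch Ableiten von der Geschwindigkeit erhalten wir die Beschleunigung: a(t) = -96·cos(4·t). Die Ableitung von der Beschleunigung ergibt den Ruck: j(t) = 384·sin(4·t). Mit j(t) = 384·sin(4·t) und Einsetzen von t = pi/8, finden wir j = 384.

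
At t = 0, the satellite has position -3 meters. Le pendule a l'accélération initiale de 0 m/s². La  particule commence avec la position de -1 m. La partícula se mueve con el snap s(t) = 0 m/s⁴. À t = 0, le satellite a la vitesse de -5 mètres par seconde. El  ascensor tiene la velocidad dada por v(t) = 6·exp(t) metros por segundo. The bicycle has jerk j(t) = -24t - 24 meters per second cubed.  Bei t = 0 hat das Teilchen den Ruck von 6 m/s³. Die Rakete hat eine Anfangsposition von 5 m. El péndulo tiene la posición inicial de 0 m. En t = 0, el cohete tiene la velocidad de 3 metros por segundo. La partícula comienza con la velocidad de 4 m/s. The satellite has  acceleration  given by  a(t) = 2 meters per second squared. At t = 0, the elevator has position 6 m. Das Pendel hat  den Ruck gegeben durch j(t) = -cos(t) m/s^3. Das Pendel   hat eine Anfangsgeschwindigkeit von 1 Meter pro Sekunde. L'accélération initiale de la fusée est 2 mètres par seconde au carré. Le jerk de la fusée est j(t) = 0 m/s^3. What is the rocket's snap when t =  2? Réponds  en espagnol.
Debemos derivar nuestra ecuación de la sacudida j(t) = 0 1 vez. La derivada de la sacudida da el snap: s(t) = 0. De la ecuación del snap s(t) = 0, sustituimos t = 2 para obtener s = 0.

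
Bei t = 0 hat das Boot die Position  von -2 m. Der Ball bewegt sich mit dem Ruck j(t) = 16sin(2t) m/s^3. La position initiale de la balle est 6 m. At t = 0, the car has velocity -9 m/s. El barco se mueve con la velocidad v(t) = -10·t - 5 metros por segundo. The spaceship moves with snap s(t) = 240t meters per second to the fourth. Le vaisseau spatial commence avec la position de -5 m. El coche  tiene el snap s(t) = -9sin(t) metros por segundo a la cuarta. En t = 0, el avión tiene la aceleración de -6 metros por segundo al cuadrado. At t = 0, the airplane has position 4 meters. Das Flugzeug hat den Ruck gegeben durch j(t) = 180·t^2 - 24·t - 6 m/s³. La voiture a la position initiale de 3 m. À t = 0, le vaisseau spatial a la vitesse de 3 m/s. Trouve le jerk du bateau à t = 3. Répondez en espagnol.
Para resolver esto, necesitamos tomar 2 derivadas de nuestra ecuación de la velocidad v(t) = -10·t - 5. Tomando d/dt de v(t), encontramos a(t) = -10. La derivada de la aceleración da la sacudida: j(t) = 0. Tenemos la sacudida j(t) = 0. Sustituyendo t = 3: j(3) = 0.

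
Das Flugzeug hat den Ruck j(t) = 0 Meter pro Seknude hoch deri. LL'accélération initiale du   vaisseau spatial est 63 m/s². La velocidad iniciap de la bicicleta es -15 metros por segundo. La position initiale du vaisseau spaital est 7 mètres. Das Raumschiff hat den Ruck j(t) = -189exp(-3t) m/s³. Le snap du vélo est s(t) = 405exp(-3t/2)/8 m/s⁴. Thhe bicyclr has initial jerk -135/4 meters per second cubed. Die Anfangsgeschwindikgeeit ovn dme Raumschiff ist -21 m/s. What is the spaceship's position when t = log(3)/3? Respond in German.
Wir müssen das Integral unserer Gleichung für den Ruck j(t) = -189·exp(-3·t) 3-mal finden. Das Integral von dem Ruck ist die Beschleunigung. Mit a(0) = 63 erhalten wir a(t) = 63·exp(-3·t). Das Integral von der Beschleunigung, mit v(0) = -21, ergibt die Geschwindigkeit: v(t) = -21·exp(-3·t). Die Stammfunktion von der Geschwindigkeit, mit x(0) = 7, ergibt die Position: x(t) = 7·exp(-3·t). Aus der Gleichung für die Position x(t) = 7·exp(-3·t), setzen wir t = log(3)/3 ein und erhalten x = 7/3.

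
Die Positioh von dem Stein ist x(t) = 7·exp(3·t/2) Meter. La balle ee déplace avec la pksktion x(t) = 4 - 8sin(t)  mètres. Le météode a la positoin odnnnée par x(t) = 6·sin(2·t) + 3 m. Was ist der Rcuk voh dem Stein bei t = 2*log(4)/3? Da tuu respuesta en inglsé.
We must differentiate our position equation x(t) = 7·exp(3·t/2) 3 times. Taking d/dt of x(t), we find v(t) = 21·exp(3·t/2)/2. Differentiating velocity, we get acceleration: a(t) = 63·exp(3·t/2)/4. The derivative of acceleration gives jerk: j(t) = 189·exp(3·t/2)/8. From the given jerk equation j(t) = 189·exp(3·t/2)/8, we substitute t = 2*log(4)/3 to get j = 189/2.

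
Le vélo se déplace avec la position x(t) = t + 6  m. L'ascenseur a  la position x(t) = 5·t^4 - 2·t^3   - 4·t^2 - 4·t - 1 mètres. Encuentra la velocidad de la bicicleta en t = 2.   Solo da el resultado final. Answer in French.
À t = 2, v = 1.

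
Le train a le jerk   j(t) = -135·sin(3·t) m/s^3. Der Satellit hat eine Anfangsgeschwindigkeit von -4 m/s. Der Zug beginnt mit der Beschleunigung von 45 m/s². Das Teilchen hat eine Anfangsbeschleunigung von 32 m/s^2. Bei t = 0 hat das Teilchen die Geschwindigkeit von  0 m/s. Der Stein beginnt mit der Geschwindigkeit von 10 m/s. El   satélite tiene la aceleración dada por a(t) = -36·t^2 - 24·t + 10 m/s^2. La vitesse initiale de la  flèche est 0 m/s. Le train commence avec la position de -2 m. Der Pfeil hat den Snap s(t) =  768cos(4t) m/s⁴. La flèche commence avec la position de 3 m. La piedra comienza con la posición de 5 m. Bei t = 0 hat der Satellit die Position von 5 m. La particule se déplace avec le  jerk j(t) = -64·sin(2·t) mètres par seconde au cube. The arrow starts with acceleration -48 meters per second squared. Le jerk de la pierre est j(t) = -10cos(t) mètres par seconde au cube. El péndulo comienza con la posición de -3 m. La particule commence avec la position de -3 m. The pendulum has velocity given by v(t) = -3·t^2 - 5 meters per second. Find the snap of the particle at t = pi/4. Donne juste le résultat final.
The answer is 0.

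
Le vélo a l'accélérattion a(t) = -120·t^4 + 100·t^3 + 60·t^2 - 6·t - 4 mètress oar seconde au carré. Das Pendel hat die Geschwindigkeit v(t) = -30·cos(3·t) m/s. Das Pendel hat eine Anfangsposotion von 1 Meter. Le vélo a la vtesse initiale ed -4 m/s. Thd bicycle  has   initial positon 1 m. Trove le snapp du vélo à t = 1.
Pour résoudre ceci, nous devons prendre 2 dérivées de notre équation de l'accélération a(t) = -120·t^4 + 100·t^3 + 60·t^2 - 6·t - 4. En prenant d/dt de a(t), nous trouvons j(t) = -480·t^3 + 300·t^2 + 120·t - 6. La dérivée du jerk donne le snap: s(t) = -1440·t^2 + 600·t + 120. De l'équation du snap s(t) = -1440·t^2 + 600·t + 120, nous substituons t = 1 pour obtenir s = -720.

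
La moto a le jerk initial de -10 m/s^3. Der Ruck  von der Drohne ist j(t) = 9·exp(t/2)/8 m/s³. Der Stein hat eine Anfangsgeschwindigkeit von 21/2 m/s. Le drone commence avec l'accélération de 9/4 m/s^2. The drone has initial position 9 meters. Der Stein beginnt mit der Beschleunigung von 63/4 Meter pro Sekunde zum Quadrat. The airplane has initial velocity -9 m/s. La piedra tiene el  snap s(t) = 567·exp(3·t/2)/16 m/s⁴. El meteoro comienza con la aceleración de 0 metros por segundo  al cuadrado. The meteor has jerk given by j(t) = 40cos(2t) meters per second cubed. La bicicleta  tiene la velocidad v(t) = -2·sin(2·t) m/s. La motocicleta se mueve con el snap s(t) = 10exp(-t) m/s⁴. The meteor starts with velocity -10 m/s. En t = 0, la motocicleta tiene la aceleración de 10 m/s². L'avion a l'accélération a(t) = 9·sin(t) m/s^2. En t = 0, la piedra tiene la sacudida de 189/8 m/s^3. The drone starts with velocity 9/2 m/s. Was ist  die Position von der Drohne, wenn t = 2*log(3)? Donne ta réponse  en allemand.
Um dies zu lösen, müssen wir 3 Integrale unserer Gleichung für den Ruck j(t) = 9·exp(t/2)/8 finden. Durch Integration von dem Ruck und Verwendung der Anfangsbedingung a(0) = 9/4, erhalten wir a(t) = 9·exp(t/2)/4. Mit ∫a(t)dt und Anwendung von v(0) = 9/2, finden wir v(t) = 9·exp(t/2)/2. Die Stammfunktion von der Geschwindigkeit ist die Position. Mit x(0) = 9 erhalten wir x(t) = 9·exp(t/2). Wir haben die Position x(t) = 9·exp(t/2). Durch Einsetzen von t = 2*log(3): x(2*log(3)) = 27.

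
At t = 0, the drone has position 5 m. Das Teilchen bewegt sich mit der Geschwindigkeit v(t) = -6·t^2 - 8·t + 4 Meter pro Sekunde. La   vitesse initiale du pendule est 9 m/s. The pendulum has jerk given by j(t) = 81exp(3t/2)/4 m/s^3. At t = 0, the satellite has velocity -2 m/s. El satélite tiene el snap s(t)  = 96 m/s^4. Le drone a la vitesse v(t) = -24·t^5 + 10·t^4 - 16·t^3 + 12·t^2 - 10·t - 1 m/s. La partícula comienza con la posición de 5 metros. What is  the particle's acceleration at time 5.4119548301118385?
We must differentiate our velocity equation v(t) = -6·t^2 - 8·t + 4 1 time. Taking d/dt of v(t), we find a(t) = -12·t - 8. We have acceleration a(t) = -12·t - 8. Substituting t = 5.4119548301118385: a(5.4119548301118385) = -72.9434579613421.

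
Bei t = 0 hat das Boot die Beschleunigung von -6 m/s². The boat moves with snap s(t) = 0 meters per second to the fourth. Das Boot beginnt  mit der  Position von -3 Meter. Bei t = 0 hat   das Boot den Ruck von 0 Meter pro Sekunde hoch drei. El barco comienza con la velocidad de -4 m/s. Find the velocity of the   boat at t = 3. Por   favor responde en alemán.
Wir müssen unsere Gleichung für den Snap s(t) = 0 3-mal integrieren. Die Stammfunktion von dem Snap ist der Ruck. Mit j(0) = 0 erhalten wir j(t) = 0. Das Integral von dem Ruck, mit a(0) = -6, ergibt die Beschleunigung: a(t) = -6. Die Stammfunktion von der Beschleunigung ist die Geschwindigkeit. Mit v(0) = -4 erhalten wir v(t) = -6·t - 4. Wir haben die Geschwindigkeit v(t) = -6·t - 4. Durch Einsetzen von t = 3: v(3) = -22.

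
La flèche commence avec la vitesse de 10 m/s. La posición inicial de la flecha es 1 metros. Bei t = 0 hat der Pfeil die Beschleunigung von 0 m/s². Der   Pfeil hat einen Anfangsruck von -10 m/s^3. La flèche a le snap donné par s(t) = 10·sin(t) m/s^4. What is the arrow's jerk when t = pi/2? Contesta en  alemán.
Ausgehend von dem Snap s(t) = 10·sin(t), nehmen wir 1 Stammfunktion. Durch Integration von dem Snap und Verwendung der Anfangsbedingung j(0) = -10, erhalten wir j(t) = -10·cos(t). Aus der Gleichung für den Ruck j(t) = -10·cos(t), setzen wir t = pi/2 ein und erhalten j = 0.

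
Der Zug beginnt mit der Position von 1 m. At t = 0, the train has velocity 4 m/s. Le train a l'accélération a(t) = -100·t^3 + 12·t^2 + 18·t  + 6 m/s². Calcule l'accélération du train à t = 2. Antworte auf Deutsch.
Wir haben die Beschleunigung a(t) = -100·t^3 + 12·t^2 + 18·t + 6. Durch Einsetzen von t = 2: a(2) = -710.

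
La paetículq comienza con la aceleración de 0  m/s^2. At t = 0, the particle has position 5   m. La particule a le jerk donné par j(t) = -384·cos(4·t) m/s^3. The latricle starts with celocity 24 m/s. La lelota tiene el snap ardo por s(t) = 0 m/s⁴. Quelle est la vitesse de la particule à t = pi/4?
Nous devons intégrer notre équation du jerk j(t) = -384·cos(4·t) 2 fois. En prenant ∫j(t)dt et en appliquant a(0) = 0, nous trouvons a(t) = -96·sin(4·t). L'intégrale de l'accélération est la vitesse. En utilisant v(0) = 24, nous obtenons v(t) = 24·cos(4·t). En utilisant v(t) = 24·cos(4·t) et en substituant t = pi/4, nous trouvons v = -24.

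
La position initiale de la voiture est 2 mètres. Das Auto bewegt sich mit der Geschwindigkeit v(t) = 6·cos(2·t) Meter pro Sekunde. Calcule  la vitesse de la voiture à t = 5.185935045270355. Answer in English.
We have velocity v(t) = 6·cos(2·t). Substituting t = 5.185935045270355: v(5.185935045270355) = -3.50427560154358.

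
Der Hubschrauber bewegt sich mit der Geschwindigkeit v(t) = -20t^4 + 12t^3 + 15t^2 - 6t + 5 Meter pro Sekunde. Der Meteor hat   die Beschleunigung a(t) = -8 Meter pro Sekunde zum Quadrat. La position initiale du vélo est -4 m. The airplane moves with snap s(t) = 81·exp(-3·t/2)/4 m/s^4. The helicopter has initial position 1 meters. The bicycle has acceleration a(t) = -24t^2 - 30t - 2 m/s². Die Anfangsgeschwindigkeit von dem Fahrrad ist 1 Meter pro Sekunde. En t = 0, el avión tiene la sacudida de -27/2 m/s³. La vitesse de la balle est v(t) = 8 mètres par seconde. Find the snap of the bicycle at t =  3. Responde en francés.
En partant de l'accélération a(t) = -24·t^2 - 30·t - 2, nous prenons 2 dérivées. La dérivée de l'accélération donne le jerk: j(t) = -48·t - 30. En prenant d/dt de j(t), nous trouvons s(t) = -48. Nous avons le snap s(t) = -48. En substituant t = 3: s(3) = -48.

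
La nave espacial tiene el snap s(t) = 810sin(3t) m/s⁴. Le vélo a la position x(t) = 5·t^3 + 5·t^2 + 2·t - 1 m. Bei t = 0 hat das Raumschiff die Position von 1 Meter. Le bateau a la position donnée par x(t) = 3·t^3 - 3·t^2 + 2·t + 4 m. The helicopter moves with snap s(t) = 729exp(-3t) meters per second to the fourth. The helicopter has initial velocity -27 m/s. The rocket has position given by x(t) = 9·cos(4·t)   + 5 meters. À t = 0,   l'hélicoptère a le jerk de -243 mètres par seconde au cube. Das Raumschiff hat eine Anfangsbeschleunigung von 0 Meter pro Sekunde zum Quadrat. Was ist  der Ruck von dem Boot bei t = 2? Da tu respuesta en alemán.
Ausgehend von der Position x(t) = 3·t^3 - 3·t^2 + 2·t + 4, nehmen wir 3 Ableitungen. Die Ableitung von der Position ergibt die Geschwindigkeit: v(t) = 9·t^2 - 6·t + 2. Die Ableitung von der Geschwindigkeit ergibt die Beschleunigung: a(t) = 18·t - 6. Durch Ableiten von der Beschleunigung erhalten wir den Ruck: j(t) = 18. Aus der Gleichung für den Ruck j(t) = 18, setzen wir t = 2 ein und erhalten j = 18.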